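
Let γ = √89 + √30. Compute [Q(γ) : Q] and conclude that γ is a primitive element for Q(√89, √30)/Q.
[Q(γ) : Q] = 4 (equivalently, Q(γ) = Q(√89, √30))

Obviously Q(γ) ⊆ Q(√89, √30), and [Q(√89, √30):Q] = 4 (since 89, 30 are distinct squarefree integers > 1 with 2670 not a perfect square). To show equality we compute the minimal polynomial of γ. From γ = √89 + √30: γ^2 = 89 + 2√(2670) + 30 = 119 + 2√(2670), so γ^2 - 119 = 2√(2670); squaring, (γ^2 - 119)^2 = 4·2670, i.e. γ^4 - 238γ^2 + 14161 - 10680 = 0, i.e. γ^4 - 238γ^2 + 3481 = 0. So γ is a root of x^4 - 238x^2 + 3481. This polynomial is irreducible over Q: it has no rational root (each ±√89 ± √30 is irrational), and any factorization into two quadratics over Q would force √(2670) ∈ Q (pairing opposite roots) or √89, √30 ∈ Q (other pairings), all impossible. Hence [Q(γ):Q] = 4 = [Q(√89, √30):Q], so Q(γ) = Q(√89, √30).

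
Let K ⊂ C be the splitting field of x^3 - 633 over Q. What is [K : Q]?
[K : Q] = 6

The roots of x^3 - 633 are ∛633, ω∛633, ω^2∛633 where ω = e^(2πi/3) is a primitive cube root of unity, so K = Q(∛633, ω). Now [Q(∛633):Q] = 3 (since 633 is not a perfect cube, x^3 - 633 is irreducible) and [Q(ω):Q] = 2. Both 2 and 3 divide [K:Q], and [K:Q] ≤ 3·2 = 6, so [K:Q] = 6. (Equivalently: Q(∛633) ⊂ R but ω ∉ R, so [K : Q(∛633)] = 2.)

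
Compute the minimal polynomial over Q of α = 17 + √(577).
m_α(x) = x^2 - 34x - 288

From α - 17 = √(577), squaring gives (α - 17)^2 = 577, i.e. α^2 - 34α + 289 = 577, so α^2 - 34α - 288 = 0. The discriminant of x^2 - 34x - 288 is (-34)^2 - 4·(-288) = 1156 + 1152 = 2308, and 4·(577) is not a perfect square in Q since 577 is squarefree and ≠ 1. Hence x^2 - 34x - 288 is irreducible over Q and is the minimal polynomial of α.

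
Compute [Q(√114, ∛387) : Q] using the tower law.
[Q(√114, ∛387) : Q] = 6

Let L = Q(√114, ∛387). Since Q(√114) ⊂ L and [Q(√114):Q] = 2, the tower law gives 2 | [L:Q]. Likewise Q(∛387) ⊂ L with [Q(∛387):Q] = 3 (because 387 is not a perfect cube), so 3 | [L:Q]. As gcd(2,3) = 1, [L:Q] is divisible by 6. Conversely L is generated over Q by √114 and ∛387, so [L:Q] ≤ 2·3 = 6. Therefore [Q(√114, ∛387) : Q] = 6.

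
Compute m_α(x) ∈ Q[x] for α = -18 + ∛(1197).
m_α(x) = x^3 + 54x^2 + 972x + 4635

Set β = α + 18 = ∛(1197), so β^3 = 1197. Then (α + 18)^3 - 1197 = 0, i.e. α is a root of g(x) = (x + 18)^3 - 1197 = x^3 + 54x^2 + 972x + 4635. Since g(x) = h(x + 18) where h(x) = x^3 - 1197, and h is irreducible over Q (because 1197 is not a perfect cube, so h has no rational root, and a monic cubic with no rational root is irreducible), g is also irreducible (irreducibility is preserved under the substitution x → x + 18). Hence m_α(x) = x^3 + 54x^2 + 972x + 4635.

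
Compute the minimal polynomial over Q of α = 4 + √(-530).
m_α(x) = x^2 - 8x + 546

From α - 4 = √(-530), squaring gives (α - 4)^2 = -530, i.e. α^2 - 8α + 16 = -530, so α^2 - 8α + 546 = 0. The discriminant of x^2 - 8x + 546 is (-8)^2 - 4·(546) = 64 - 2184 = -2120, and 4·(-530) is not a perfect square in Q since -530 is squarefree and ≠ 1. Hence x^2 - 8x + 546 is irreducible over Q and is the minimal polynomial of α.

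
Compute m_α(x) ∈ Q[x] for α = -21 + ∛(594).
m_α(x) = x^3 + 63x^2 + 1323x + 8667

Set β = α + 21 = ∛(594), so β^3 = 594. Then (α + 21)^3 - 594 = 0, i.e. α is a root of g(x) = (x + 21)^3 - 594 = x^3 + 63x^2 + 1323x + 8667. Since g(x) = h(x + 21) where h(x) = x^3 - 594, and h is irreducible over Q (because 594 is not a perfect cube, so h has no rational root, and a monic cubic with no rational root is irreducible), g is also irreducible (irreducibility is preserved under the substitution x → x + 21). Hence m_α(x) = x^3 + 63x^2 + 1323x + 8667.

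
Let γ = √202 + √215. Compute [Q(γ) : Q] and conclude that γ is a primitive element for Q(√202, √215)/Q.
[Q(γ) : Q] = 4 (equivalently, Q(γ) = Q(√202, √215))

Obviously Q(γ) ⊆ Q(√202, √215), and [Q(√202, √215):Q] = 4 (since 202, 215 are distinct squarefree integers > 1 with 43430 not a perfect square). To show equality we compute the minimal polynomial of γ. From γ = √202 + √215: γ^2 = 202 + 2√(43430) + 215 = 417 + 2√(43430), so γ^2 - 417 = 2√(43430); squaring, (γ^2 - 417)^2 = 4·43430, i.e. γ^4 - 834γ^2 + 173889 - 173720 = 0, i.e. γ^4 - 834γ^2 + 169 = 0. So γ is a root of x^4 - 834x^2 + 169. This polynomial is irreducible over Q: it has no rational root (each ±√202 ± √215 is irrational), and any factorization into two quadratics over Q would force √(43430) ∈ Q (pairing opposite roots) or √202, √215 ∈ Q (other pairings), all impossible. Hence [Q(γ):Q] = 4 = [Q(√202, √215):Q], so Q(γ) = Q(√202, √215).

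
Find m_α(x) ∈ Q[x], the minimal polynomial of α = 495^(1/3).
m_α(x) = x^3 - 495

α satisfies α^3 = 495, so x^3 - 495 annihilates α. By the rational root test, a rational root p/q (in lowest terms) of x^3 - 495 would satisfy p^3 = 495 q^3, forcing q = 1 and p^3 = 495; but 495 is not a perfect cube, contradiction. A monic cubic over Q with no rational root is irreducible (any nontrivial factorization would include a linear factor). Hence x^3 - 495 is the minimal polynomial of α, and in particular [Q(α):Q] = 3.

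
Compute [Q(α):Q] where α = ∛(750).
[Q(α):Q] = 3

The minimal polynomial of α is x^3 - 750, irreducible over Q since 750 is not a perfect cube (so x^3 - 750 has no rational root). Hence [Q(α):Q] = deg(m_α) = 3.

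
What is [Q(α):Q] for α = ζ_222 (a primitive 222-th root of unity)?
[Q(α):Q] = 72

The minimal polynomial of ζ_222 over Q is the 222-th cyclotomic polynomial Φ_222(x), which is irreducible over Q and has degree φ(222) = 72. Hence [Q(α):Q] = φ(222) = 72.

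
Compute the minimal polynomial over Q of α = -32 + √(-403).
m_α(x) = x^2 + 64x + 1427

From α + 32 = √(-403), squaring gives (α + 32)^2 = -403, i.e. α^2 + 64α + 1024 = -403, so α^2 + 64α + 1427 = 0. The discriminant of x^2 + 64x + 1427 is (64)^2 - 4·(1427) = 4096 - 5708 = -1612, and 4·(-403) is not a perfect square in Q since -403 is squarefree and ≠ 1. Hence x^2 + 64x + 1427 is irreducible over Q and is the minimal polynomial of α.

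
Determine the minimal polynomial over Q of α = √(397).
m_α(x) = x^2 - 397

α satisfies α^2 - 397 = 0, so x^2 - 397 annihilates α. Since d = 397 is squarefree and ≠ 1, it is not a perfect square in Q, so x^2 - 397 has no rational root and is therefore irreducible over Q (a degree-2 polynomial over a field is irreducible iff it has no root). Hence m_α(x) = x^2 - 397.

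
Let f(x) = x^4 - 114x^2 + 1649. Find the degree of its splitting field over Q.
[K : Q] = 4

Solving the quadratic in x^2: x^2 = (114 ± √(114^2 - 4·1649))/2 = (114 ± √6400)/2 = (114 ± 80)/2, giving x^2 = 17 or x^2 = 97. So f(x) = (x^2 - 17)(x^2 - 97) and the roots of f are ±√17, ±√97. Hence the splitting field is K = Q(√17, √97). Since 17 and 97 are distinct squarefree integers > 1, their product 1649 is not a perfect square, so √97 ∉ Q(√17). By the tower law [K:Q] = [Q(√17,√97):Q(√17)] · [Q(√17):Q] = 2 · 2 = 4.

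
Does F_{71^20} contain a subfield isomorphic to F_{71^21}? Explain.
No: F_{71^21} is not a subfield of F_{71^20}

F_{p^m} embeds in F_{p^n} iff m | n. Here 21 ∤ 20 (since 20 = 0·21 + 20 with remainder 20 ≠ 0), so F_{71^21} is not a subfield of F_{71^20}. Equivalently: if it were, the tower law would give 21 = [F_{71^21}:F_71] dividing [F_{71^20}:F_71] = 20, contradiction.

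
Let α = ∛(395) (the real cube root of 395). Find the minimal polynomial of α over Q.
m_α(x) = x^3 - 395

α satisfies α^3 = 395, so x^3 - 395 annihilates α. By the rational root test, a rational root p/q (in lowest terms) of x^3 - 395 would satisfy p^3 = 395 q^3, forcing q = 1 and p^3 = 395; but 395 is not a perfect cube, contradiction. A monic cubic over Q with no rational root is irreducible (any nontrivial factorization would include a linear factor). Hence x^3 - 395 is the minimal polynomial of α, and in particular [Q(α):Q] = 3.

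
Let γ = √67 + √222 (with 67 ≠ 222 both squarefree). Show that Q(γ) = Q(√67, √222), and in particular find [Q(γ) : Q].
[Q(γ) : Q] = 4 (equivalently, Q(γ) = Q(√67, √222))

Obviously Q(γ) ⊆ Q(√67, √222), and [Q(√67, √222):Q] = 4 (since 67, 222 are distinct squarefree integers > 1 with 14874 not a perfect square). To show equality we compute the minimal polynomial of γ. From γ = √67 + √222: γ^2 = 67 + 2√(14874) + 222 = 289 + 2√(14874), so γ^2 - 289 = 2√(14874); squaring, (γ^2 - 289)^2 = 4·14874, i.e. γ^4 - 578γ^2 + 83521 - 59496 = 0, i.e. γ^4 - 578γ^2 + 24025 = 0. So γ is a root of x^4 - 578x^2 + 24025. This polynomial is irreducible over Q: it has no rational root (each ±√67 ± √222 is irrational), and any factorization into two quadratics over Q would force √(14874) ∈ Q (pairing opposite roots) or √67, √222 ∈ Q (other pairings), all impossible. Hence [Q(γ):Q] = 4 = [Q(√67, √222):Q], so Q(γ) = Q(√67, √222).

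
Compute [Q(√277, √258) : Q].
[Q(√277, √258) : Q] = 4

[Q(√277):Q] = 2 (min poly x^2 - 277, irreducible since 277 is squarefree > 1). For the top step, suppose √258 ∈ Q(√277), say √258 = c + d√277 with c, d ∈ Q. Squaring: 258 = c^2 + 277d^2 + 2cd√277. Since √277 ∉ Q this forces 2cd = 0. If d = 0 then √258 = c ∈ Q, contradicting 258 squarefree > 1. If c = 0 then 258 = 277d^2, so 277·258 = (277d)^2 is a perfect square in Q — but 277·258 = 71466 is not a perfect square (since 277 and 258 are distinct squarefree integers). Contradiction. Hence √258 ∉ Q(√277), so x^2 - 258 stays irreducible over Q(√277) and [Q(√277, √258) : Q(√277)] = 2. By the tower law, [Q(√277, √258) : Q] = 2 · 2 = 4.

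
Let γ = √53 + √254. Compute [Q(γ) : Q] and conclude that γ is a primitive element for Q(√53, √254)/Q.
[Q(γ) : Q] = 4 (equivalently, Q(γ) = Q(√53, √254))

Obviously Q(γ) ⊆ Q(√53, √254), and [Q(√53, √254):Q] = 4 (since 53, 254 are distinct squarefree integers > 1 with 13462 not a perfect square). To show equality we compute the minimal polynomial of γ. From γ = √53 + √254: γ^2 = 53 + 2√(13462) + 254 = 307 + 2√(13462), so γ^2 - 307 = 2√(13462); squaring, (γ^2 - 307)^2 = 4·13462, i.e. γ^4 - 614γ^2 + 94249 - 53848 = 0, i.e. γ^4 - 614γ^2 + 40401 = 0. So γ is a root of x^4 - 614x^2 + 40401. This polynomial is irreducible over Q: it has no rational root (each ±√53 ± √254 is irrational), and any factorization into two quadratics over Q would force √(13462) ∈ Q (pairing opposite roots) or √53, √254 ∈ Q (other pairings), all impossible. Hence [Q(γ):Q] = 4 = [Q(√53, √254):Q], so Q(γ) = Q(√53, √254).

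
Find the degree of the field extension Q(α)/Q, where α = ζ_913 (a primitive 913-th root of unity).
[Q(α):Q] = 820

The minimal polynomial of ζ_913 over Q is the 913-th cyclotomic polynomial Φ_913(x), which is irreducible over Q and has degree φ(913) = 820. Hence [Q(α):Q] = φ(913) = 820.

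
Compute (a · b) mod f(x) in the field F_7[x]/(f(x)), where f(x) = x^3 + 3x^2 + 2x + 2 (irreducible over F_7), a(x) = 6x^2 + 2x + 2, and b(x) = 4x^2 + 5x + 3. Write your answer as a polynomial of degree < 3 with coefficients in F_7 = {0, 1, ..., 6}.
a · b ≡ 6x^2 + x + 4 (mod f(x))

Multiply in F_7[x]: a(x)·b(x) = (6x^2 + 2x + 2)·(4x^2 + 5x + 3) = 3x^4 + 3x^3 + x^2 + 2x + 6. This has degree ≥ 3, so divide by f(x) over F_7: 3x^4 + 3x^3 + x^2 + 2x + 6 = (3x + 1)·(x^3 + 3x^2 + 2x + 2) + (6x^2 + x + 4). Hence a·b ≡ 6x^2 + x + 4 (mod f). (F_7[x]/(f) is a field with 7^3 = 343 elements since f is irreducible of degree 3.)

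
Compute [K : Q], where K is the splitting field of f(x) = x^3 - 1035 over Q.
[K : Q] = 6

The roots of x^3 - 1035 are ∛1035, ω∛1035, ω^2∛1035 where ω = e^(2πi/3) is a primitive cube root of unity, so K = Q(∛1035, ω). Now [Q(∛1035):Q] = 3 (since 1035 is not a perfect cube, x^3 - 1035 is irreducible) and [Q(ω):Q] = 2. Both 2 and 3 divide [K:Q], and [K:Q] ≤ 3·2 = 6, so [K:Q] = 6. (Equivalently: Q(∛1035) ⊂ R but ω ∉ R, so [K : Q(∛1035)] = 2.)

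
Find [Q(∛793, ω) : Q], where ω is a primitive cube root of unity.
[Q(∛793, ω) : Q] = 6

[Q(∛793):Q] = 3 (min poly x^3 - 793, irreducible since 793 is not a perfect cube). [Q(ω):Q] = 2 (min poly x^2 + x + 1). Since Q(∛793) ⊂ R and ω ∉ R, we have ω ∉ Q(∛793), so x^2 + x + 1 remains irreducible over Q(∛793) and [Q(∛793, ω) : Q(∛793)] = 2. By the tower law, [Q(∛793, ω) : Q] = 3 · 2 = 6. (In fact Q(∛793, ω) is the splitting field of x^3 - 793 over Q.)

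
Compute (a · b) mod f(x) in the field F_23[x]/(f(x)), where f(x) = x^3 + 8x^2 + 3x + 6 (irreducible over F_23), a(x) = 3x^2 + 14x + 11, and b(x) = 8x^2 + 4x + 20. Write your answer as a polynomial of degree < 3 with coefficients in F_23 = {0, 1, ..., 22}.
a · b ≡ 9x^2 + 16x + 7 (mod f(x))

Multiply in F_23[x]: a(x)·b(x) = (3x^2 + 14x + 11)·(8x^2 + 4x + 20) = x^4 + 9x^3 + 20x^2 + 2x + 13. This has degree ≥ 3, so divide by f(x) over F_23: x^4 + 9x^3 + 20x^2 + 2x + 13 = (x + 1)·(x^3 + 8x^2 + 3x + 6) + (9x^2 + 16x + 7). Hence a·b ≡ 9x^2 + 16x + 7 (mod f). (F_23[x]/(f) is a field with 23^3 = 12167 elements since f is irreducible of degree 3.)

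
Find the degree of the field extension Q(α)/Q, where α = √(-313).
[Q(α):Q] = 2

[Q(α):Q] equals the degree of the minimal polynomial of α. Here α^2 = -313 and x^2 + 313 is irreducible (d = -313 is squarefree, ≠ 1, hence not a square), so deg(m_α) = 2. Thus [Q(α):Q] = 2.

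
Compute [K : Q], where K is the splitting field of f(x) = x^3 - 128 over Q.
[K : Q] = 6

The roots of x^3 - 128 are ∛128, ω∛128, ω^2∛128 where ω = e^(2πi/3) is a primitive cube root of unity, so K = Q(∛128, ω). Now [Q(∛128):Q] = 3 (since 128 is not a perfect cube, x^3 - 128 is irreducible) and [Q(ω):Q] = 2. Both 2 and 3 divide [K:Q], and [K:Q] ≤ 3·2 = 6, so [K:Q] = 6. (Equivalently: Q(∛128) ⊂ R but ω ∉ R, so [K : Q(∛128)] = 2.)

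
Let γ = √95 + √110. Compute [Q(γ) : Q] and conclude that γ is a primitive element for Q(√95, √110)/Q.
[Q(γ) : Q] = 4 (equivalently, Q(γ) = Q(√95, √110))

Obviously Q(γ) ⊆ Q(√95, √110), and [Q(√95, √110):Q] = 4 (since 95, 110 are distinct squarefree integers > 1 with 10450 not a perfect square). To show equality we compute the minimal polynomial of γ. From γ = √95 + √110: γ^2 = 95 + 2√(10450) + 110 = 205 + 2√(10450), so γ^2 - 205 = 2√(10450); squaring, (γ^2 - 205)^2 = 4·10450, i.e. γ^4 - 410γ^2 + 42025 - 41800 = 0, i.e. γ^4 - 410γ^2 + 225 = 0. So γ is a root of x^4 - 410x^2 + 225. This polynomial is irreducible over Q: it has no rational root (each ±√95 ± √110 is irrational), and any factorization into two quadratics over Q would force √(10450) ∈ Q (pairing opposite roots) or √95, √110 ∈ Q (other pairings), all impossible. Hence [Q(γ):Q] = 4 = [Q(√95, √110):Q], so Q(γ) = Q(√95, √110).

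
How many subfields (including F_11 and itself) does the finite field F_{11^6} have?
F_{11^6} has 4 subfields

The subfields of F_{p^n} are exactly the fields F_{p^d} for d | n (each is the fixed field of the unique index-d subgroup of Gal(F_{p^n}/F_p) ≅ Z/nZ). The divisors of n = 6 are {1, 2, 3, 6}, giving 4 subfields: F_{11^1}, F_{11^2}, F_{11^3}, F_{11^6}.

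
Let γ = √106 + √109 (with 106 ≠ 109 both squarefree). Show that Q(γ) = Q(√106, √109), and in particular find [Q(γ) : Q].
[Q(γ) : Q] = 4 (equivalently, Q(γ) = Q(√106, √109))

Obviously Q(γ) ⊆ Q(√106, √109), and [Q(√106, √109):Q] = 4 (since 106, 109 are distinct squarefree integers > 1 with 11554 not a perfect square). To show equality we compute the minimal polynomial of γ. From γ = √106 + √109: γ^2 = 106 + 2√(11554) + 109 = 215 + 2√(11554), so γ^2 - 215 = 2√(11554); squaring, (γ^2 - 215)^2 = 4·11554, i.e. γ^4 - 430γ^2 + 46225 - 46216 = 0, i.e. γ^4 - 430γ^2 + 9 = 0. So γ is a root of x^4 - 430x^2 + 9. This polynomial is irreducible over Q: it has no rational root (each ±√106 ± √109 is irrational), and any factorization into two quadratics over Q would force √(11554) ∈ Q (pairing opposite roots) or √106, √109 ∈ Q (other pairings), all impossible. Hence [Q(γ):Q] = 4 = [Q(√106, √109):Q], so Q(γ) = Q(√106, √109).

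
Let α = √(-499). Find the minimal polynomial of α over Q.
m_α(x) = x^2 + 499

α satisfies α^2 + 499 = 0, so x^2 + 499 annihilates α. Since d = -499 is squarefree and ≠ 1, it is not a perfect square in Q, so x^2 + 499 has no rational root and is therefore irreducible over Q (a degree-2 polynomial over a field is irreducible iff it has no root). Hence m_α(x) = x^2 + 499.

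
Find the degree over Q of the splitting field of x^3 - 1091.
[K : Q] = 6

The roots of x^3 - 1091 are ∛1091, ω∛1091, ω^2∛1091 where ω = e^(2πi/3) is a primitive cube root of unity, so K = Q(∛1091, ω). Now [Q(∛1091):Q] = 3 (since 1091 is not a perfect cube, x^3 - 1091 is irreducible) and [Q(ω):Q] = 2. Both 2 and 3 divide [K:Q], and [K:Q] ≤ 3·2 = 6, so [K:Q] = 6. (Equivalently: Q(∛1091) ⊂ R but ω ∉ R, so [K : Q(∛1091)] = 2.)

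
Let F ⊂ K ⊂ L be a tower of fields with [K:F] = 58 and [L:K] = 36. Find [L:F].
[L:F] = 2088

The tower law says that for any tower of field extensions F ⊂ K ⊂ L with finite degrees, [L:F] = [L:K] · [K:F]. Here this gives [L:F] = 36 · 58 = 2088.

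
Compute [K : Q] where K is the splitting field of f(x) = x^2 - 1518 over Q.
[K : Q] = 2

f(x) = x^2 - 1518 factors as (x - √1518)(x + √1518). The splitting field is K = Q(√1518). Since 1518 is squarefree and > 1, it is not a perfect square, so x^2 - 1518 is irreducible over Q and [Q(√1518) : Q] = 2. Hence [K : Q] = 2.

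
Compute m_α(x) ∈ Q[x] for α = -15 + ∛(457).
m_α(x) = x^3 + 45x^2 + 675x + 2918

Set β = α + 15 = ∛(457), so β^3 = 457. Then (α + 15)^3 - 457 = 0, i.e. α is a root of g(x) = (x + 15)^3 - 457 = x^3 + 45x^2 + 675x + 2918. Since g(x) = h(x + 15) where h(x) = x^3 - 457, and h is irreducible over Q (because 457 is not a perfect cube, so h has no rational root, and a monic cubic with no rational root is irreducible), g is also irreducible (irreducibility is preserved under the substitution x → x + 15). Hence m_α(x) = x^3 + 45x^2 + 675x + 2918.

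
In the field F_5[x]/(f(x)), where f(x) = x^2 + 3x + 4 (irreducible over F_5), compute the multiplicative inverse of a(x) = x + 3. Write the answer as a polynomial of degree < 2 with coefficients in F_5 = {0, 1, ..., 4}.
a(x)^(-1) ≡ x (mod f(x))

Since f is irreducible over F_5, F_5[x]/(f) is a field and a(x) ≠ 0 has an inverse. Apply the extended Euclidean algorithm to f(x) and a(x) in F_5[x]: f(x) = (x)·a(x) + (4). The last nonzero remainder is the constant 4 = gcd(f, a) in F_5. Back-substituting through the division chain expresses 4 = s(x)·a(x) + t(x)·f(x) with s(x) ≡ 4x (mod f), so (4x)·a(x) ≡ 4 (mod f). Multiplying by 4^(-1) ≡ 4 in F_5 gives a(x)^(-1) ≡ 4·(4x) ≡ x (mod f). Check: (x + 3)·(x) = x^2 + 3x ≡ 1 (mod x^2 + 3x + 4).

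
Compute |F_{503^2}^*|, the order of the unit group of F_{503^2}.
|F_{503^2}^*| = 253008

F_{503^2} has 503^2 = 253009 elements; its multiplicative group consists of all nonzero elements, so |F_{503^2}^*| = 253009 - 1 = 253008. (It is cyclic since any finite subgroup of the multiplicative group of a field is cyclic.)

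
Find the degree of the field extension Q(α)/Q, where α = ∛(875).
[Q(α):Q] = 3

The minimal polynomial of α is x^3 - 875, irreducible over Q since 875 is not a perfect cube (so x^3 - 875 has no rational root). Hence [Q(α):Q] = deg(m_α) = 3.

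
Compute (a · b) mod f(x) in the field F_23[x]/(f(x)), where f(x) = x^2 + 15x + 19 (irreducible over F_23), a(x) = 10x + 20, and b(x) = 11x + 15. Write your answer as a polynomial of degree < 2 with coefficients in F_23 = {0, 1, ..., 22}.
a · b ≡ 8x + 4 (mod f(x))

Multiply in F_23[x]: a(x)·b(x) = (10x + 20)·(11x + 15) = 18x^2 + 2x + 1. This has degree ≥ 2, so divide by f(x) over F_23: 18x^2 + 2x + 1 = (18)·(x^2 + 15x + 19) + (8x + 4). Hence a·b ≡ 8x + 4 (mod f). (F_23[x]/(f) is a field with 23^2 = 529 elements since f is irreducible of degree 2.)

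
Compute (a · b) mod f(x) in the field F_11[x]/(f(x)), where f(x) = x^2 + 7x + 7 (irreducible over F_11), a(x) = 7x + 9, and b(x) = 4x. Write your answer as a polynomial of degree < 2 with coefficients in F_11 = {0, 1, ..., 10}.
a · b ≡ 5x + 2 (mod f(x))

Multiply in F_11[x]: a(x)·b(x) = (7x + 9)·(4x) = 6x^2 + 3x. This has degree ≥ 2, so divide by f(x) over F_11: 6x^2 + 3x = (6)·(x^2 + 7x + 7) + (5x + 2). Hence a·b ≡ 5x + 2 (mod f). (F_11[x]/(f) is a field with 11^2 = 121 elements since f is irreducible of degree 2.)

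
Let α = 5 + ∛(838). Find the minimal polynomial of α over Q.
m_α(x) = x^3 - 15x^2 + 75x - 963

Set β = α - 5 = ∛(838), so β^3 = 838. Then (α - 5)^3 - 838 = 0, i.e. α is a root of g(x) = (x - 5)^3 - 838 = x^3 - 15x^2 + 75x - 963. Since g(x) = h(x - 5) where h(x) = x^3 - 838, and h is irreducible over Q (because 838 is not a perfect cube, so h has no rational root, and a monic cubic with no rational root is irreducible), g is also irreducible (irreducibility is preserved under the substitution x → x - 5). Hence m_α(x) = x^3 - 15x^2 + 75x - 963.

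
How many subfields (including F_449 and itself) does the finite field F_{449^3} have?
F_{449^3} has 2 subfields

The subfields of F_{p^n} are exactly the fields F_{p^d} for d | n (each is the fixed field of the unique index-d subgroup of Gal(F_{p^n}/F_p) ≅ Z/nZ). The divisors of n = 3 are {1, 3}, giving 2 subfields: F_{449^1}, F_{449^3}.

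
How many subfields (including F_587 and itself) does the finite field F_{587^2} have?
F_{587^2} has 2 subfields

The subfields of F_{p^n} are exactly the fields F_{p^d} for d | n (each is the fixed field of the unique index-d subgroup of Gal(F_{p^n}/F_p) ≅ Z/nZ). The divisors of n = 2 are {1, 2}, giving 2 subfields: F_{587^1}, F_{587^2}.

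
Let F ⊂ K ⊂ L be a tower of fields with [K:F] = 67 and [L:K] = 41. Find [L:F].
[L:F] = 2747

The tower law says that for any tower of field extensions F ⊂ K ⊂ L with finite degrees, [L:F] = [L:K] · [K:F]. Here this gives [L:F] = 41 · 67 = 2747.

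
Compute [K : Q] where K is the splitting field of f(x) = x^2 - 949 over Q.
[K : Q] = 2

f(x) = x^2 - 949 factors as (x - √949)(x + √949). The splitting field is K = Q(√949). Since 949 is squarefree and > 1, it is not a perfect square, so x^2 - 949 is irreducible over Q and [Q(√949) : Q] = 2. Hence [K : Q] = 2.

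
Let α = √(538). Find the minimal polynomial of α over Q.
m_α(x) = x^2 - 538

α satisfies α^2 - 538 = 0, so x^2 - 538 annihilates α. Since d = 538 is squarefree and ≠ 1, it is not a perfect square in Q, so x^2 - 538 has no rational root and is therefore irreducible over Q (a degree-2 polynomial over a field is irreducible iff it has no root). Hence m_α(x) = x^2 - 538.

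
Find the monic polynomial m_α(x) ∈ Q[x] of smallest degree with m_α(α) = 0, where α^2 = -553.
m_α(x) = x^2 + 553

α satisfies α^2 + 553 = 0, so x^2 + 553 annihilates α. Since d = -553 is squarefree and ≠ 1, it is not a perfect square in Q, so x^2 + 553 has no rational root and is therefore irreducible over Q (a degree-2 polynomial over a field is irreducible iff it has no root). Hence m_α(x) = x^2 + 553.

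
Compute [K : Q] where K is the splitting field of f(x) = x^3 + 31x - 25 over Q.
[K : Q] = 6

By the rational root test, any rational root of the monic integer polynomial f(x) = x^3 + 31x - 25 must be an integer dividing the constant term -25, i.e. one of ±{1, 5, 25}. Evaluating: f(1) = 7, f(-1) = -57, f(5) = 255, f(-5) = -305, f(25) = 16375, f(-25) = -16425; none is 0, so f has no rational root and is therefore irreducible over Q (a cubic with no linear factor over a field is irreducible). For an irreducible cubic, the Galois group is A_3 or S_3 according as the discriminant disc(f) = -4a^3 - 27b^2 = -4·(31)^3 - 27·(-25)^2 = -136039 is or is not a square in Q. Here disc(f) = -136039 is not a perfect square in Q, so the Galois group of f over Q is not contained in A_3 and must be all of S_3. The splitting field has degree |S_3| = 6 over Q, so [K : Q] = 6.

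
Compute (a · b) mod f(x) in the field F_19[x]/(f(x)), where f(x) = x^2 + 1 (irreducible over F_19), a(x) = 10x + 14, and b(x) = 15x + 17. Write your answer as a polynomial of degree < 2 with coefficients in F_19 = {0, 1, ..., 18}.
a · b ≡ 12 (mod f(x))

Multiply in F_19[x]: a(x)·b(x) = (10x + 14)·(15x + 17) = 17x^2 + 10. This has degree ≥ 2, so divide by f(x) over F_19: 17x^2 + 10 = (17)·(x^2 + 1) + (12). Hence a·b ≡ 12 (mod f). (F_19[x]/(f) is a field with 19^2 = 361 elements since f is irreducible of degree 2.)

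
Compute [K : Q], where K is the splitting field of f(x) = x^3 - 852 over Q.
[K : Q] = 6

The roots of x^3 - 852 are ∛852, ω∛852, ω^2∛852 where ω = e^(2πi/3) is a primitive cube root of unity, so K = Q(∛852, ω). Now [Q(∛852):Q] = 3 (since 852 is not a perfect cube, x^3 - 852 is irreducible) and [Q(ω):Q] = 2. Both 2 and 3 divide [K:Q], and [K:Q] ≤ 3·2 = 6, so [K:Q] = 6. (Equivalently: Q(∛852) ⊂ R but ω ∉ R, so [K : Q(∛852)] = 2.)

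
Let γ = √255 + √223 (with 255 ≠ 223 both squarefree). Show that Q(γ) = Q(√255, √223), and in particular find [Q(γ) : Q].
[Q(γ) : Q] = 4 (equivalently, Q(γ) = Q(√255, √223))

Obviously Q(γ) ⊆ Q(√255, √223), and [Q(√255, √223):Q] = 4 (since 255, 223 are distinct squarefree integers > 1 with 56865 not a perfect square). To show equality we compute the minimal polynomial of γ. From γ = √255 + √223: γ^2 = 255 + 2√(56865) + 223 = 478 + 2√(56865), so γ^2 - 478 = 2√(56865); squaring, (γ^2 - 478)^2 = 4·56865, i.e. γ^4 - 956γ^2 + 228484 - 227460 = 0, i.e. γ^4 - 956γ^2 + 1024 = 0. So γ is a root of x^4 - 956x^2 + 1024. This polynomial is irreducible over Q: it has no rational root (each ±√255 ± √223 is irrational), and any factorization into two quadratics over Q would force √(56865) ∈ Q (pairing opposite roots) or √255, √223 ∈ Q (other pairings), all impossible. Hence [Q(γ):Q] = 4 = [Q(√255, √223):Q], so Q(γ) = Q(√255, √223).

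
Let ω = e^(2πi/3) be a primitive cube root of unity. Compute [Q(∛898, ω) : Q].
[Q(∛898, ω) : Q] = 6

[Q(∛898):Q] = 3 (min poly x^3 - 898, irreducible since 898 is not a perfect cube). [Q(ω):Q] = 2 (min poly x^2 + x + 1). Since Q(∛898) ⊂ R and ω ∉ R, we have ω ∉ Q(∛898), so x^2 + x + 1 remains irreducible over Q(∛898) and [Q(∛898, ω) : Q(∛898)] = 2. By the tower law, [Q(∛898, ω) : Q] = 3 · 2 = 6. (In fact Q(∛898, ω) is the splitting field of x^3 - 898 over Q.)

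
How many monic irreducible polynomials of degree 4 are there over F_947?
There are 201066371418 monic irreducible polynomials of degree 4 over F_947

Each element of F_{947^4} that lies in no proper subfield is a root of exactly one monic irreducible of degree 4 over F_947, and each such polynomial has 4 distinct roots in F_{947^4}. By Möbius inversion the count is N_947(4) = (1/4) Σ_{d|4} μ(4/d) · 947^d = (1/4)(μ(4)·947^1 + μ(2)·947^2 + μ(1)·947^4) = 804265485672/4 = 201066371418.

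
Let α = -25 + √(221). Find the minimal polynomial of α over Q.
m_α(x) = x^2 + 50x + 404

From α + 25 = √(221), squaring gives (α + 25)^2 = 221, i.e. α^2 + 50α + 625 = 221, so α^2 + 50α + 404 = 0. The discriminant of x^2 + 50x + 404 is (50)^2 - 4·(404) = 2500 - 1616 = 884, and 4·(221) is not a perfect square in Q since 221 is squarefree and ≠ 1. Hence x^2 + 50x + 404 is irreducible over Q and is the minimal polynomial of α.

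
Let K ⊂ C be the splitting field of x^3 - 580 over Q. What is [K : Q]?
[K : Q] = 6

The roots of x^3 - 580 are ∛580, ω∛580, ω^2∛580 where ω = e^(2πi/3) is a primitive cube root of unity, so K = Q(∛580, ω). Now [Q(∛580):Q] = 3 (since 580 is not a perfect cube, x^3 - 580 is irreducible) and [Q(ω):Q] = 2. Both 2 and 3 divide [K:Q], and [K:Q] ≤ 3·2 = 6, so [K:Q] = 6. (Equivalently: Q(∛580) ⊂ R but ω ∉ R, so [K : Q(∛580)] = 2.)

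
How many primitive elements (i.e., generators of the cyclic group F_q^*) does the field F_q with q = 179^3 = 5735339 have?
There are φ(5735338) = 2429856 primitive elements

F_q^* is cyclic of order q - 1 = 5735338. A cyclic group of order m has exactly φ(m) generators. Here m = 5735338 = 2 · 7 · 89 · 4603, so the number of primitive elements is φ(5735338) = 2429856.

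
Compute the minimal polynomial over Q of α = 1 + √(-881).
m_α(x) = x^2 - 2x + 882

From α - 1 = √(-881), squaring gives (α - 1)^2 = -881, i.e. α^2 - 2α + 1 = -881, so α^2 - 2α + 882 = 0. The discriminant of x^2 - 2x + 882 is (-2)^2 - 4·(882) = 4 - 3528 = -3524, and 4·(-881) is not a perfect square in Q since -881 is squarefree and ≠ 1. Hence x^2 - 2x + 882 is irreducible over Q and is the minimal polynomial of α.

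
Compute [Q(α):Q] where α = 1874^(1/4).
[Q(α):Q] = 4

α is a root of x^4 - 1874. By Eisenstein's criterion at the prime p = 2 (which divides the constant term 1874 but p^2 = 4 does not, since 1874 is squarefree), x^4 - 1874 is irreducible over Q. Hence [Q(α):Q] = 4.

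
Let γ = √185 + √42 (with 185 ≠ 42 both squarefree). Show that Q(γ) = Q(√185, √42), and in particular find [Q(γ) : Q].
[Q(γ) : Q] = 4 (equivalently, Q(γ) = Q(√185, √42))

Obviously Q(γ) ⊆ Q(√185, √42), and [Q(√185, √42):Q] = 4 (since 185, 42 are distinct squarefree integers > 1 with 7770 not a perfect square). To show equality we compute the minimal polynomial of γ. From γ = √185 + √42: γ^2 = 185 + 2√(7770) + 42 = 227 + 2√(7770), so γ^2 - 227 = 2√(7770); squaring, (γ^2 - 227)^2 = 4·7770, i.e. γ^4 - 454γ^2 + 51529 - 31080 = 0, i.e. γ^4 - 454γ^2 + 20449 = 0. So γ is a root of x^4 - 454x^2 + 20449. This polynomial is irreducible over Q: it has no rational root (each ±√185 ± √42 is irrational), and any factorization into two quadratics over Q would force √(7770) ∈ Q (pairing opposite roots) or √185, √42 ∈ Q (other pairings), all impossible. Hence [Q(γ):Q] = 4 = [Q(√185, √42):Q], so Q(γ) = Q(√185, √42).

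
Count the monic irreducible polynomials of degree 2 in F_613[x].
There are 187578 monic irreducible polynomials of degree 2 over F_613

Each element of F_{613^2} that lies in no proper subfield is a root of exactly one monic irreducible of degree 2 over F_613, and each such polynomial has 2 distinct roots in F_{613^2}. By Möbius inversion the count is N_613(2) = (1/2) Σ_{d|2} μ(2/d) · 613^d = (1/2)(μ(2)·613^1 + μ(1)·613^2) = 375156/2 = 187578.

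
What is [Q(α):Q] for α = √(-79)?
[Q(α):Q] = 2

[Q(α):Q] equals the degree of the minimal polynomial of α. Here α^2 = -79 and x^2 + 79 is irreducible (d = -79 is squarefree, ≠ 1, hence not a square), so deg(m_α) = 2. Thus [Q(α):Q] = 2.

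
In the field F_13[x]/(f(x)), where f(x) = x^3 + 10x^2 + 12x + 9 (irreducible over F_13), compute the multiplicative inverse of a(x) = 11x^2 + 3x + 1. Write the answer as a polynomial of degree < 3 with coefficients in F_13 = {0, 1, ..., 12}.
a(x)^(-1) ≡ 3x^2 + 11 (mod f(x))

Since f is irreducible over F_13, F_13[x]/(f) is a field and a(x) ≠ 0 has an inverse. Apply the extended Euclidean algorithm to f(x) and a(x) in F_13[x]: f(x) = (6x + 4)·a(x) + (7x + 5);  a(x) = (9x + 7)·(7x + 5) + (5). The last nonzero remainder is the constant 5 = gcd(f, a) in F_13. Back-substituting through the division chain expresses 5 = s(x)·a(x) + t(x)·f(x) with s(x) ≡ 2x^2 + 3 (mod f), so (2x^2 + 3)·a(x) ≡ 5 (mod f). Multiplying by 5^(-1) ≡ 8 in F_13 gives a(x)^(-1) ≡ 8·(2x^2 + 3) ≡ 3x^2 + 11 (mod f). Check: (11x^2 + 3x + 1)·(3x^2 + 11) = 7x^4 + 9x^3 + 7x^2 + 7x + 11 ≡ 1 (mod x^3 + 10x^2 + 12x + 9).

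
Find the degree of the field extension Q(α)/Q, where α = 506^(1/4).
[Q(α):Q] = 4

α is a root of x^4 - 506. By Eisenstein's criterion at the prime p = 2 (which divides the constant term 506 but p^2 = 4 does not, since 506 is squarefree), x^4 - 506 is irreducible over Q. Hence [Q(α):Q] = 4.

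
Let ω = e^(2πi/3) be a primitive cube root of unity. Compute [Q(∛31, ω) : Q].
[Q(∛31, ω) : Q] = 6

[Q(∛31):Q] = 3 (min poly x^3 - 31, irreducible since 31 is not a perfect cube). [Q(ω):Q] = 2 (min poly x^2 + x + 1). Since Q(∛31) ⊂ R and ω ∉ R, we have ω ∉ Q(∛31), so x^2 + x + 1 remains irreducible over Q(∛31) and [Q(∛31, ω) : Q(∛31)] = 2. By the tower law, [Q(∛31, ω) : Q] = 3 · 2 = 6. (In fact Q(∛31, ω) is the splitting field of x^3 - 31 over Q.)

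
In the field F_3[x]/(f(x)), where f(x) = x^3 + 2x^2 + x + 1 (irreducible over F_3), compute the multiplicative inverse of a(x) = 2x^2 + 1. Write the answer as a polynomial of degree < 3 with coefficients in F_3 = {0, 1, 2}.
a(x)^(-1) ≡ 2x^2 + x + 1 (mod f(x))

Since f is irreducible over F_3, F_3[x]/(f) is a field and a(x) ≠ 0 has an inverse. Apply the extended Euclidean algorithm to f(x) and a(x) in F_3[x]: f(x) = (2x + 1)·a(x) + (2x);  a(x) = (x)·(2x) + (1). The last nonzero remainder is the constant 1 = gcd(f, a) in F_3. Back-substituting through the division chain expresses 1 = s(x)·a(x) + t(x)·f(x) with s(x) ≡ 2x^2 + x + 1 (mod f), so a(x)^(-1) ≡ s(x) = 2x^2 + x + 1 (mod f). Check: (2x^2 + 1)·(2x^2 + x + 1) = x^4 + 2x^3 + x^2 + x + 1 ≡ 1 (mod x^3 + 2x^2 + x + 1).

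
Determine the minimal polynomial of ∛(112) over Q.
m_α(x) = x^3 - 112

α satisfies α^3 = 112, so x^3 - 112 annihilates α. By the rational root test, a rational root p/q (in lowest terms) of x^3 - 112 would satisfy p^3 = 112 q^3, forcing q = 1 and p^3 = 112; but 112 is not a perfect cube, contradiction. A monic cubic over Q with no rational root is irreducible (any nontrivial factorization would include a linear factor). Hence x^3 - 112 is the minimal polynomial of α, and in particular [Q(α):Q] = 3.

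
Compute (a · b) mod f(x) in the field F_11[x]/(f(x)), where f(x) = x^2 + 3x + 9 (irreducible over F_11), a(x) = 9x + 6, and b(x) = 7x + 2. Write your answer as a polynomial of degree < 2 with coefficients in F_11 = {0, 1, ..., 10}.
a · b ≡ 3x + 6 (mod f(x))

Multiply in F_11[x]: a(x)·b(x) = (9x + 6)·(7x + 2) = 8x^2 + 5x + 1. This has degree ≥ 2, so divide by f(x) over F_11: 8x^2 + 5x + 1 = (8)·(x^2 + 3x + 9) + (3x + 6). Hence a·b ≡ 3x + 6 (mod f). (F_11[x]/(f) is a field with 11^2 = 121 elements since f is irreducible of degree 2.)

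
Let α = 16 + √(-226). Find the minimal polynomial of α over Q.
m_α(x) = x^2 - 32x + 482

From α - 16 = √(-226), squaring gives (α - 16)^2 = -226, i.e. α^2 - 32α + 256 = -226, so α^2 - 32α + 482 = 0. The discriminant of x^2 - 32x + 482 is (-32)^2 - 4·(482) = 1024 - 1928 = -904, and 4·(-226) is not a perfect square in Q since -226 is squarefree and ≠ 1. Hence x^2 - 32x + 482 is irreducible over Q and is the minimal polynomial of α.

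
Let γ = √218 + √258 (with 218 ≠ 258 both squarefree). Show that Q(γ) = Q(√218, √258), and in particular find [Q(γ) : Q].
[Q(γ) : Q] = 4 (equivalently, Q(γ) = Q(√218, √258))

Obviously Q(γ) ⊆ Q(√218, √258), and [Q(√218, √258):Q] = 4 (since 218, 258 are distinct squarefree integers > 1 with 56244 not a perfect square). To show equality we compute the minimal polynomial of γ. From γ = √218 + √258: γ^2 = 218 + 2√(56244) + 258 = 476 + 2√(56244), so γ^2 - 476 = 2√(56244); squaring, (γ^2 - 476)^2 = 4·56244, i.e. γ^4 - 952γ^2 + 226576 - 224976 = 0, i.e. γ^4 - 952γ^2 + 1600 = 0. So γ is a root of x^4 - 952x^2 + 1600. This polynomial is irreducible over Q: it has no rational root (each ±√218 ± √258 is irrational), and any factorization into two quadratics over Q would force √(56244) ∈ Q (pairing opposite roots) or √218, √258 ∈ Q (other pairings), all impossible. Hence [Q(γ):Q] = 4 = [Q(√218, √258):Q], so Q(γ) = Q(√218, √258).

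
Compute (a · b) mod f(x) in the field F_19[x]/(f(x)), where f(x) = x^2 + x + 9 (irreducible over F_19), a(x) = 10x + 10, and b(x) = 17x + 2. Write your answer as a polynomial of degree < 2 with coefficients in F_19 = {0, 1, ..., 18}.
a · b ≡ x + 10 (mod f(x))

Multiply in F_19[x]: a(x)·b(x) = (10x + 10)·(17x + 2) = 18x^2 + 1. This has degree ≥ 2, so divide by f(x) over F_19: 18x^2 + 1 = (18)·(x^2 + x + 9) + (x + 10). Hence a·b ≡ x + 10 (mod f). (F_19[x]/(f) is a field with 19^2 = 361 elements since f is irreducible of degree 2.)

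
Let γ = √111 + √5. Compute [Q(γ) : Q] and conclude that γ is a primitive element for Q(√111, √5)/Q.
[Q(γ) : Q] = 4 (equivalently, Q(γ) = Q(√111, √5))

Obviously Q(γ) ⊆ Q(√111, √5), and [Q(√111, √5):Q] = 4 (since 111, 5 are distinct squarefree integers > 1 with 555 not a perfect square). To show equality we compute the minimal polynomial of γ. From γ = √111 + √5: γ^2 = 111 + 2√(555) + 5 = 116 + 2√(555), so γ^2 - 116 = 2√(555); squaring, (γ^2 - 116)^2 = 4·555, i.e. γ^4 - 232γ^2 + 13456 - 2220 = 0, i.e. γ^4 - 232γ^2 + 11236 = 0. So γ is a root of x^4 - 232x^2 + 11236. This polynomial is irreducible over Q: it has no rational root (each ±√111 ± √5 is irrational), and any factorization into two quadratics over Q would force √(555) ∈ Q (pairing opposite roots) or √111, √5 ∈ Q (other pairings), all impossible. Hence [Q(γ):Q] = 4 = [Q(√111, √5):Q], so Q(γ) = Q(√111, √5).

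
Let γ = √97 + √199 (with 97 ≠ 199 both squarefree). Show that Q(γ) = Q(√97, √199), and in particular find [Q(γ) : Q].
[Q(γ) : Q] = 4 (equivalently, Q(γ) = Q(√97, √199))

Obviously Q(γ) ⊆ Q(√97, √199), and [Q(√97, √199):Q] = 4 (since 97, 199 are distinct squarefree integers > 1 with 19303 not a perfect square). To show equality we compute the minimal polynomial of γ. From γ = √97 + √199: γ^2 = 97 + 2√(19303) + 199 = 296 + 2√(19303), so γ^2 - 296 = 2√(19303); squaring, (γ^2 - 296)^2 = 4·19303, i.e. γ^4 - 592γ^2 + 87616 - 77212 = 0, i.e. γ^4 - 592γ^2 + 10404 = 0. So γ is a root of x^4 - 592x^2 + 10404. This polynomial is irreducible over Q: it has no rational root (each ±√97 ± √199 is irrational), and any factorization into two quadratics over Q would force √(19303) ∈ Q (pairing opposite roots) or √97, √199 ∈ Q (other pairings), all impossible. Hence [Q(γ):Q] = 4 = [Q(√97, √199):Q], so Q(γ) = Q(√97, √199).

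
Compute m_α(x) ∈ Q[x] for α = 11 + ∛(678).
m_α(x) = x^3 - 33x^2 + 363x - 2009

Set β = α - 11 = ∛(678), so β^3 = 678. Then (α - 11)^3 - 678 = 0, i.e. α is a root of g(x) = (x - 11)^3 - 678 = x^3 - 33x^2 + 363x - 2009. Since g(x) = h(x - 11) where h(x) = x^3 - 678, and h is irreducible over Q (because 678 is not a perfect cube, so h has no rational root, and a monic cubic with no rational root is irreducible), g is also irreducible (irreducibility is preserved under the substitution x → x - 11). Hence m_α(x) = x^3 - 33x^2 + 363x - 2009.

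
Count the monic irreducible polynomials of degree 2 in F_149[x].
There are 11026 monic irreducible polynomials of degree 2 over F_149

Each element of F_{149^2} that lies in no proper subfield is a root of exactly one monic irreducible of degree 2 over F_149, and each such polynomial has 2 distinct roots in F_{149^2}. By Möbius inversion the count is N_149(2) = (1/2) Σ_{d|2} μ(2/d) · 149^d = (1/2)(μ(2)·149^1 + μ(1)·149^2) = 22052/2 = 11026.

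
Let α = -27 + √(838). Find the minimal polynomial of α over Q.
m_α(x) = x^2 + 54x - 109

From α + 27 = √(838), squaring gives (α + 27)^2 = 838, i.e. α^2 + 54α + 729 = 838, so α^2 + 54α - 109 = 0. The discriminant of x^2 + 54x - 109 is (54)^2 - 4·(-109) = 2916 + 436 = 3352, and 4·(838) is not a perfect square in Q since 838 is squarefree and ≠ 1. Hence x^2 + 54x - 109 is irreducible over Q and is the minimal polynomial of α.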